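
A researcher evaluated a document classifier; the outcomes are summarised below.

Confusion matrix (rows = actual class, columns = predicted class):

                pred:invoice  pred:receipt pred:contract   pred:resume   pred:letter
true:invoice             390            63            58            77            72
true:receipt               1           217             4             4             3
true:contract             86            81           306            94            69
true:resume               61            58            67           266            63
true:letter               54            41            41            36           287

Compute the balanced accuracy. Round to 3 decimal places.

0.632

Balanced accuracy = mean of per-class recall.
  invoice: recall = 390/660 = 0.5909
  receipt: recall = 217/229 = 0.9476
  contract: recall = 306/636 = 0.4811
  resume: recall = 266/515 = 0.5165
  letter: recall = 287/459 = 0.6253
Mean = (0.5909 + 0.9476 + 0.4811 + 0.5165 + 0.6253) / 5 = 0.632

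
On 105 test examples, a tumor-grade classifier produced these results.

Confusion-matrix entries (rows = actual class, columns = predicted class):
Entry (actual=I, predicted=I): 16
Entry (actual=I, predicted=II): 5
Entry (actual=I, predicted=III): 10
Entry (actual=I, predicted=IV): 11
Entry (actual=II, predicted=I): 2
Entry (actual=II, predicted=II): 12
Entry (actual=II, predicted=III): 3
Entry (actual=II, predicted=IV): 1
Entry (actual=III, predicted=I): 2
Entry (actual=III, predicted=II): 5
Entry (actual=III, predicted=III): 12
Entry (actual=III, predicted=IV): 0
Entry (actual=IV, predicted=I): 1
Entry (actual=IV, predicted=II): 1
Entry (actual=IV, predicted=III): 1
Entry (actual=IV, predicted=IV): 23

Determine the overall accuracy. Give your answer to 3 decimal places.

0.600

Accuracy = trace / total = (16+12+12+23=63) / 105 = 63/105 = 0.600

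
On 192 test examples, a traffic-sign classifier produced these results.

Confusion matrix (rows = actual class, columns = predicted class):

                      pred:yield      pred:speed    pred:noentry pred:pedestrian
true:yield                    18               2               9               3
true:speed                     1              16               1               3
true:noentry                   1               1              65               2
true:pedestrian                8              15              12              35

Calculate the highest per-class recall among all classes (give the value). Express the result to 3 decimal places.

Per-class recall (TP/(TP+FN)):
  yield: TP=18, FN=2+9+3=14 → 18/32 = 0.5625
  speed: TP=16, FN=1+1+3=5 → 16/21 = 0.7619
  noentry: TP=65, FN=1+1+2=4 → 65/69 = 0.9420
  pedestrian: TP=35, FN=8+15+12=35 → 35/70 = 0.5000
Highest is class 'noentry' with recall = 0.942.

0.942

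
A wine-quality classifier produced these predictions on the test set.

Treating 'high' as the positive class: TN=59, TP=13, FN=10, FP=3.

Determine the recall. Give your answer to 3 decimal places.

0.565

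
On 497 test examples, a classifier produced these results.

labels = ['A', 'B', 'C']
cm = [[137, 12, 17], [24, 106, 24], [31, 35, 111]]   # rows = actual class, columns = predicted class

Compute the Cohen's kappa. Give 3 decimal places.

Observed agreement pₒ = trace/N = 354/497 = 0.7123
Expected agreement pₑ = Σ (rowᵢ·colᵢ)/N² = (166·192 + 154·153 + 177·152)/497² = 0.3333
κ = (pₒ − pₑ)/(1 − pₑ) = (0.7123 − 0.3333)/(1 − 0.3333) = 0.568

0.568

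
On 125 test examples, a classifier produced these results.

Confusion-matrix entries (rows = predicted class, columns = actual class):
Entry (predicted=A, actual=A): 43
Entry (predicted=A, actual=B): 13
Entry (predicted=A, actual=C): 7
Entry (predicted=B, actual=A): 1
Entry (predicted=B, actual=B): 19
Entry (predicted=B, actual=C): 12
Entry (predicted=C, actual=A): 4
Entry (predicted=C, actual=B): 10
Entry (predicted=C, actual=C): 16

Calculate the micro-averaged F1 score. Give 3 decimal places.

0.624

Micro-averaging pools counts across classes: ΣTP=78, ΣFP=47, ΣFN=47.
Micro-F1 score = 2·TP/(2·TP+FP+FN) on pooled counts = 0.624 (equals overall accuracy in single-label multiclass).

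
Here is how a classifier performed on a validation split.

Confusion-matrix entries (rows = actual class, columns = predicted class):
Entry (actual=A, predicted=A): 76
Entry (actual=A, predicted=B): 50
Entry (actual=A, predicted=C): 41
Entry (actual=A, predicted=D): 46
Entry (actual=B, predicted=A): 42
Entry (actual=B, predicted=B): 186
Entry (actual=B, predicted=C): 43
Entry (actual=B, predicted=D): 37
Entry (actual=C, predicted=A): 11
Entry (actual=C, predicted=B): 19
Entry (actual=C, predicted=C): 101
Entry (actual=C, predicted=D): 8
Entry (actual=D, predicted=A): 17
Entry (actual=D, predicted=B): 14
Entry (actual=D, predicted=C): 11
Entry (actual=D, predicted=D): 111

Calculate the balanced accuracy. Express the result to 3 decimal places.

Balanced accuracy = mean of per-class recall.
  A: recall = 76/213 = 0.3568
  B: recall = 186/308 = 0.6039
  C: recall = 101/139 = 0.7266
  D: recall = 111/153 = 0.7255
Mean = (0.3568 + 0.6039 + 0.7266 + 0.7255) / 4 = 0.603

0.603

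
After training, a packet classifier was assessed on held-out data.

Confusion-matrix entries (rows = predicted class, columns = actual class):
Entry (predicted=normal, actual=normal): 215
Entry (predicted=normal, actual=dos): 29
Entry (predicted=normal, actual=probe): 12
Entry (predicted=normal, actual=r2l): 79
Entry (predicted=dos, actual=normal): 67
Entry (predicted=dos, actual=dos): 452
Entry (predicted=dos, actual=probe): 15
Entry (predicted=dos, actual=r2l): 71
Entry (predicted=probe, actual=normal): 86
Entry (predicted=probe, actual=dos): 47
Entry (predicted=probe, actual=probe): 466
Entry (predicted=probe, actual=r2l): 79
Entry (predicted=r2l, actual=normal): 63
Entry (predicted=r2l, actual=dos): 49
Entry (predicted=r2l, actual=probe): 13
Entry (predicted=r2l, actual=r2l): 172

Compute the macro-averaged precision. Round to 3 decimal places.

0.664

Per-class precision (TP/(TP+FP)):
  normal: TP=215, FP=29+12+79=120 → 215/335 = 0.6418
  dos: TP=452, FP=67+15+71=153 → 452/605 = 0.7471
  probe: TP=466, FP=86+47+79=212 → 466/678 = 0.6873
  r2l: TP=172, FP=63+49+13=125 → 172/297 = 0.5791
Macro-precision = mean = (0.6418 + 0.7471 + 0.6873 + 0.5791) / 4 = 0.664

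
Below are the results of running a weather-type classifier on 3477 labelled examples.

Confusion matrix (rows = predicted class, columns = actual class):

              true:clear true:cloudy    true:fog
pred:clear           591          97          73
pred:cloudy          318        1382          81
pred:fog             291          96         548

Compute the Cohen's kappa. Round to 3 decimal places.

Observed agreement pₒ = trace/N = 2521/3477 = 0.7251
Expected agreement pₑ = Σ (rowᵢ·colᵢ)/N² = (1200·761 + 1575·1781 + 702·935)/3477² = 0.3619
κ = (pₒ − pₑ)/(1 − pₑ) = (0.7251 − 0.3619)/(1 − 0.3619) = 0.569

0.569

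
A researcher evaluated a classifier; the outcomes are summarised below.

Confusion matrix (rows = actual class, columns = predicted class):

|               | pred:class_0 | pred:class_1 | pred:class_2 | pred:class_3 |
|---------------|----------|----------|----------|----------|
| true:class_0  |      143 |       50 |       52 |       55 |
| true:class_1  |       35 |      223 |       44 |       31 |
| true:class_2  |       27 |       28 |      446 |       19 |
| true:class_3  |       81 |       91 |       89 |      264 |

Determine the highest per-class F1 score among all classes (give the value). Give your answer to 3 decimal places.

0.775

Per-class F1 score (2·TP/(2·TP+FP+FN)):
  class_0: TP=143, FP=35+27+81=143, FN=50+52+55=157 → 286/586 = 0.4881
  class_1: TP=223, FP=50+28+91=169, FN=35+44+31=110 → 446/725 = 0.6152
  class_2: TP=446, FP=52+44+89=185, FN=27+28+19=74 → 892/1151 = 0.7750
  class_3: TP=264, FP=55+31+19=105, FN=81+91+89=261 → 528/894 = 0.5906
Highest is class 'class_2' with F1 score = 0.775.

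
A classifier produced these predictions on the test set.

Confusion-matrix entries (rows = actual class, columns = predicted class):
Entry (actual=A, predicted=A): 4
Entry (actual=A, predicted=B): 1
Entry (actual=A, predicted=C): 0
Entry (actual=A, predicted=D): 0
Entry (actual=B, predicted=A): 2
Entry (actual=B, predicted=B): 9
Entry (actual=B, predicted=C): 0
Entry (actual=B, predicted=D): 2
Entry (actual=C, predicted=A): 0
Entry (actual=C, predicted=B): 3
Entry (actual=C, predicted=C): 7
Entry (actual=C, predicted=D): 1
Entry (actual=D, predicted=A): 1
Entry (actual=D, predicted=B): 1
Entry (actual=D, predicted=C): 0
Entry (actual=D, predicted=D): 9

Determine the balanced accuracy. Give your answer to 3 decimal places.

Balanced accuracy = mean of per-class recall.
  A: recall = 4/5 = 0.8000
  B: recall = 9/13 = 0.6923
  C: recall = 7/11 = 0.6364
  D: recall = 9/11 = 0.8182
Mean = (0.8000 + 0.6923 + 0.6364 + 0.8182) / 4 = 0.737

0.737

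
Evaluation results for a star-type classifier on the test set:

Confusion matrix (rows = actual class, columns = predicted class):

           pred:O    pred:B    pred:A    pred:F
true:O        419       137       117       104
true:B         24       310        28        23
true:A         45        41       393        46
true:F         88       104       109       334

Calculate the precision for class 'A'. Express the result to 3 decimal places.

0.607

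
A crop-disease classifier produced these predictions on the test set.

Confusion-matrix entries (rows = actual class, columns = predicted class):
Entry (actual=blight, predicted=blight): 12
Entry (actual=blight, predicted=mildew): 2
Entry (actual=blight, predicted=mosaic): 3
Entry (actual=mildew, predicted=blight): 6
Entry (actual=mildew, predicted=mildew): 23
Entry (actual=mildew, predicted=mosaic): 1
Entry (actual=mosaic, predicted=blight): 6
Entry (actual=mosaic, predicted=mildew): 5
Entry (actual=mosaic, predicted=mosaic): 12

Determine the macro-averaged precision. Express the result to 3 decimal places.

Per-class precision (TP/(TP+FP)):
  blight: TP=12, FP=6+6=12 → 12/24 = 0.5000
  mildew: TP=23, FP=2+5=7 → 23/30 = 0.7667
  mosaic: TP=12, FP=3+1=4 → 12/16 = 0.7500
Macro-precision = mean = (0.5000 + 0.7667 + 0.7500) / 3 = 0.672

0.672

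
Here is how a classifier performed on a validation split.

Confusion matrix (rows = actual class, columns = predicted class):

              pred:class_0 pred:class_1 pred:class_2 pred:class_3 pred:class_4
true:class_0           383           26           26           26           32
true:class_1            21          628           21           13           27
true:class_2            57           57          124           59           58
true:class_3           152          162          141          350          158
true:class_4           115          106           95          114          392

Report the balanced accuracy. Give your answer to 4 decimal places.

0.5702

Balanced accuracy = mean of per-class recall.
  class_0: recall = 383/493 = 0.77688
  class_1: recall = 628/710 = 0.88451
  class_2: recall = 124/355 = 0.34930
  class_3: recall = 350/963 = 0.36345
  class_4: recall = 392/822 = 0.47689
Mean = (0.77688 + 0.88451 + 0.34930 + 0.36345 + 0.47689) / 5 = 0.5702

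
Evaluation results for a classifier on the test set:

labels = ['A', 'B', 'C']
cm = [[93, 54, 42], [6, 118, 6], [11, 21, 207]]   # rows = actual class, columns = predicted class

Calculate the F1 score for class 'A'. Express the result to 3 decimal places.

0.622

Treat 'A' as positive and all other classes as negative.
F1 score = 2·TP/(2·TP+FP+FN).
A: TP=93, FP=6+11=17, FN=54+42=96 → 186/299 = 0.6221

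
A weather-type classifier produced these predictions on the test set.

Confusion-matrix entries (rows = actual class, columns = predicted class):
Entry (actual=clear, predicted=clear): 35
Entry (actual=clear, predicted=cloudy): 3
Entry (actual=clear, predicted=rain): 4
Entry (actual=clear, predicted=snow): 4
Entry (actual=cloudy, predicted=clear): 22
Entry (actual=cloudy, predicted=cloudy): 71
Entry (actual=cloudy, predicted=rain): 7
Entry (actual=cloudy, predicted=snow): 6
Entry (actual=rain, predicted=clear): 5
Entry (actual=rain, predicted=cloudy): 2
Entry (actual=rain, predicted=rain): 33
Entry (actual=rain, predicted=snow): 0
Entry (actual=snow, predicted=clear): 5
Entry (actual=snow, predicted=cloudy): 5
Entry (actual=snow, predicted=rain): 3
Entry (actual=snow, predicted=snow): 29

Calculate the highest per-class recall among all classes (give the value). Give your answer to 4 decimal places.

0.8250

Per-class recall (TP/(TP+FN)):
  clear: TP=35, FN=3+4+4=11 → 35/46 = 0.76087
  cloudy: TP=71, FN=22+7+6=35 → 71/106 = 0.66981
  rain: TP=33, FN=5+2+0=7 → 33/40 = 0.82500
  snow: TP=29, FN=5+5+3=13 → 29/42 = 0.69048
Highest is class 'rain' with recall = 0.8250.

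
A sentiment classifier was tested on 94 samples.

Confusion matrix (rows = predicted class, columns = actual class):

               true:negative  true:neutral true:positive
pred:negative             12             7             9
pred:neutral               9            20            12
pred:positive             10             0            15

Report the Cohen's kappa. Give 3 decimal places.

Observed agreement pₒ = trace/N = 47/94 = 0.5000
Expected agreement pₑ = Σ (rowᵢ·colᵢ)/N² = (31·28 + 27·41 + 36·25)/94² = 0.3254
κ = (pₒ − pₑ)/(1 − pₑ) = (0.5000 − 0.3254)/(1 − 0.3254) = 0.259

0.259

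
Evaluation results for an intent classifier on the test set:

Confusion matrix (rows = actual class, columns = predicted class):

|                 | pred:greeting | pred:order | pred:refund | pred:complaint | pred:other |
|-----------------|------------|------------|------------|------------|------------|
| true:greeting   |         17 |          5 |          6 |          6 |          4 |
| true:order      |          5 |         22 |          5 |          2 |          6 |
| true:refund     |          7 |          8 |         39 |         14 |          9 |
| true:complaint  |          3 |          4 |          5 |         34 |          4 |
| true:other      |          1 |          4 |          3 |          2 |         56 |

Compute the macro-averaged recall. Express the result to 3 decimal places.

Per-class recall (TP/(TP+FN)):
  greeting: TP=17, FN=5+6+6+4=21 → 17/38 = 0.4474
  order: TP=22, FN=5+5+2+6=18 → 22/40 = 0.5500
  refund: TP=39, FN=7+8+14+9=38 → 39/77 = 0.5065
  complaint: TP=34, FN=3+4+5+4=16 → 34/50 = 0.6800
  other: TP=56, FN=1+4+3+2=10 → 56/66 = 0.8485
Macro-recall = mean = (0.4474 + 0.5500 + 0.5065 + 0.6800 + 0.8485) / 5 = 0.606

0.606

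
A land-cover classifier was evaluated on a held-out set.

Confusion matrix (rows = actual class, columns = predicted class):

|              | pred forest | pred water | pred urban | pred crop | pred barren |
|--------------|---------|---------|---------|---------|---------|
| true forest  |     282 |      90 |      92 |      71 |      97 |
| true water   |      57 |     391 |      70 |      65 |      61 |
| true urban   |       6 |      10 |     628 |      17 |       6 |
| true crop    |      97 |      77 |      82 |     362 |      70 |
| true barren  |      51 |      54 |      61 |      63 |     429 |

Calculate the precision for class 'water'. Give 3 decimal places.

0.629

Treat 'water' as positive and all other classes as negative.
precision = TP/(TP+FP).
water: TP=391, FP=90+10+77+54=231 → 391/622 = 0.6286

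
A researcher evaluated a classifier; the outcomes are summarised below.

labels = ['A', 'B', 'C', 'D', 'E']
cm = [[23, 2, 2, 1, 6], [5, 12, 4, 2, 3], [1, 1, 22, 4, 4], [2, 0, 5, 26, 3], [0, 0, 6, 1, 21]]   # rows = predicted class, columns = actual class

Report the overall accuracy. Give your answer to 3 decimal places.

Accuracy = trace / total = (23+12+22+26+21=104) / 156 = 104/156 = 0.667

0.667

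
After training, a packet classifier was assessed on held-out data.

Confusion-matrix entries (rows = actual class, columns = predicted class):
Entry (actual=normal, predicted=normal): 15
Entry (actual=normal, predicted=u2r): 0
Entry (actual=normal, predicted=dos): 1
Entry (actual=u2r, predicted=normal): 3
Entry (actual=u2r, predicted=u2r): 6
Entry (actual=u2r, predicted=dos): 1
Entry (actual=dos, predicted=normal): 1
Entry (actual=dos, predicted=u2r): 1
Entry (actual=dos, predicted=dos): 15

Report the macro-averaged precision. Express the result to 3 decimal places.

Per-class precision (TP/(TP+FP)):
  normal: TP=15, FP=3+1=4 → 15/19 = 0.7895
  u2r: TP=6, FP=0+1=1 → 6/7 = 0.8571
  dos: TP=15, FP=1+1=2 → 15/17 = 0.8824
Macro-precision = mean = (0.7895 + 0.8571 + 0.8824) / 3 = 0.843

0.843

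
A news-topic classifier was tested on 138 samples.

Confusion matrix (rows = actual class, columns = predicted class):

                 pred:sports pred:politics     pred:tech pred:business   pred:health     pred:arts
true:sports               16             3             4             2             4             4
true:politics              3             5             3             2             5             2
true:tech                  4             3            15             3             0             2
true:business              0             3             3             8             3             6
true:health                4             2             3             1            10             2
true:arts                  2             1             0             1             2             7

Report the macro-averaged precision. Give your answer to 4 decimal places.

Per-class precision (TP/(TP+FP)):
  sports: TP=16, FP=3+4+0+4+2=13 → 16/29 = 0.55172
  politics: TP=5, FP=3+3+3+2+1=12 → 5/17 = 0.29412
  tech: TP=15, FP=4+3+3+3+0=13 → 15/28 = 0.53571
  business: TP=8, FP=2+2+3+1+1=9 → 8/17 = 0.47059
  health: TP=10, FP=4+5+0+3+2=14 → 10/24 = 0.41667
  arts: TP=7, FP=4+2+2+6+2=16 → 7/23 = 0.30435
Macro-precision = mean = (0.55172 + 0.29412 + 0.53571 + 0.47059 + 0.41667 + 0.30435) / 6 = 0.4289

0.4289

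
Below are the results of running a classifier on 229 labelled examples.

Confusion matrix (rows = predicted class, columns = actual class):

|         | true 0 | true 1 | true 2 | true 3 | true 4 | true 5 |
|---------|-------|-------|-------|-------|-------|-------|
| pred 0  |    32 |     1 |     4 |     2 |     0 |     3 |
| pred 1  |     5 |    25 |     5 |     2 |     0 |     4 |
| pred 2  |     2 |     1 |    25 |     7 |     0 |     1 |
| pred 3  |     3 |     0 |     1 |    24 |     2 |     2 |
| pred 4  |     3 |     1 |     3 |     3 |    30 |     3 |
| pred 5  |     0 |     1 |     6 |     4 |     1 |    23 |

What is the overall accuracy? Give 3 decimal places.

Accuracy = trace / total = (32+25+25+24+30+23=159) / 229 = 159/229 = 0.694

0.694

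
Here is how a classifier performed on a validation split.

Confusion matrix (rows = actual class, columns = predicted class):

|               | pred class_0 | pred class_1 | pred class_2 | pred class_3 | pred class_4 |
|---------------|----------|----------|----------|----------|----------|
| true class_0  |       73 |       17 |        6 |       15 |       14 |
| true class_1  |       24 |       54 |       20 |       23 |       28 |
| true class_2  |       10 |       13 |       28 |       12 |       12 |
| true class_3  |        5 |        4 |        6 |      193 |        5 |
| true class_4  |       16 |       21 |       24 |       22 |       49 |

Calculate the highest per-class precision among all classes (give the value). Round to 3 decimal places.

Per-class precision (TP/(TP+FP)):
  class_0: TP=73, FP=24+10+5+16=55 → 73/128 = 0.5703
  class_1: TP=54, FP=17+13+4+21=55 → 54/109 = 0.4954
  class_2: TP=28, FP=6+20+6+24=56 → 28/84 = 0.3333
  class_3: TP=193, FP=15+23+12+22=72 → 193/265 = 0.7283
  class_4: TP=49, FP=14+28+12+5=59 → 49/108 = 0.4537
Highest is class 'class_3' with precision = 0.728.

0.728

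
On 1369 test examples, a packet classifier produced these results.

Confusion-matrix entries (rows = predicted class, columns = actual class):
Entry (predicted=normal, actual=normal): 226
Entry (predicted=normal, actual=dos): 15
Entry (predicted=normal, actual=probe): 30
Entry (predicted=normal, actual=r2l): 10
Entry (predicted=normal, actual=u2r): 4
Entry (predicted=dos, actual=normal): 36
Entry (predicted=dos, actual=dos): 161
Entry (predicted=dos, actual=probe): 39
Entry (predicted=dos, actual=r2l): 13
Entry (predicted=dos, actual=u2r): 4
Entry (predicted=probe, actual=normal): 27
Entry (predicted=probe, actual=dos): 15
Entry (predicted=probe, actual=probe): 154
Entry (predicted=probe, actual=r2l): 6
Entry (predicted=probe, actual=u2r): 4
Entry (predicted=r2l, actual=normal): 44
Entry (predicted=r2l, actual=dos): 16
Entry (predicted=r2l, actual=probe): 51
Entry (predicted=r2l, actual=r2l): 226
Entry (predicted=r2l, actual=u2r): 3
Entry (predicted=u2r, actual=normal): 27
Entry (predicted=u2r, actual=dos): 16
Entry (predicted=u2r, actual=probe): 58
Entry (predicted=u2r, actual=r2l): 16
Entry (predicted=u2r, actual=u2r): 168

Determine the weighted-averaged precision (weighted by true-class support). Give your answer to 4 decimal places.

Per-class precision (TP/(TP+FP)):
  normal: TP=226, FP=15+30+10+4=59 → 226/285 = 0.79298
  dos: TP=161, FP=36+39+13+4=92 → 161/253 = 0.63636
  probe: TP=154, FP=27+15+6+4=52 → 154/206 = 0.74757
  r2l: TP=226, FP=44+16+51+3=114 → 226/340 = 0.66471
  u2r: TP=168, FP=27+16+58+16=117 → 168/285 = 0.58947
Weighted-precision = Σ (supportᵢ/N)·precisionᵢ with N=1369: (360/1369)·0.79298 + (223/1369)·0.63636 + (332/1369)·0.74757 + (271/1369)·0.66471 + (183/1369)·0.58947 = 0.7039

0.7039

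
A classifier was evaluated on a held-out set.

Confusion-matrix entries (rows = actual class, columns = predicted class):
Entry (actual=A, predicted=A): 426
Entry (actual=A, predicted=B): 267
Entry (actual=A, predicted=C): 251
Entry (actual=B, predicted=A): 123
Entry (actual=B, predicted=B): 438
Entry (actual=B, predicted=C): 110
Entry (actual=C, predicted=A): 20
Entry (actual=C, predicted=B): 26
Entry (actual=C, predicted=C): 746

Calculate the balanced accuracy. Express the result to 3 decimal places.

0.682

Balanced accuracy = mean of per-class recall.
  A: recall = 426/944 = 0.4513
  B: recall = 438/671 = 0.6528
  C: recall = 746/792 = 0.9419
Mean = (0.4513 + 0.6528 + 0.9419) / 3 = 0.682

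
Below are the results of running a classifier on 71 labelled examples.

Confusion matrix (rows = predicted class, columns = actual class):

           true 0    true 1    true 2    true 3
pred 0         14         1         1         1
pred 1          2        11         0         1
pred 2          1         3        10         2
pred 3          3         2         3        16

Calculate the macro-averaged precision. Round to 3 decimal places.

Per-class precision (TP/(TP+FP)):
  0: TP=14, FP=1+1+1=3 → 14/17 = 0.8235
  1: TP=11, FP=2+0+1=3 → 11/14 = 0.7857
  2: TP=10, FP=1+3+2=6 → 10/16 = 0.6250
  3: TP=16, FP=3+2+3=8 → 16/24 = 0.6667
Macro-precision = mean = (0.8235 + 0.7857 + 0.6250 + 0.6667) / 4 = 0.725

0.725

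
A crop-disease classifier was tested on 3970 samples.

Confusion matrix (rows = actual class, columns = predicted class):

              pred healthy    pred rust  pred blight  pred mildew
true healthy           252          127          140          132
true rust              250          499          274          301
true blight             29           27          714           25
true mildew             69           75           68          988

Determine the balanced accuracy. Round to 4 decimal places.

0.6214

Balanced accuracy = mean of per-class recall.
  healthy: recall = 252/651 = 0.38710
  rust: recall = 499/1324 = 0.37689
  blight: recall = 714/795 = 0.89811
  mildew: recall = 988/1200 = 0.82333
Mean = (0.38710 + 0.37689 + 0.89811 + 0.82333) / 4 = 0.6214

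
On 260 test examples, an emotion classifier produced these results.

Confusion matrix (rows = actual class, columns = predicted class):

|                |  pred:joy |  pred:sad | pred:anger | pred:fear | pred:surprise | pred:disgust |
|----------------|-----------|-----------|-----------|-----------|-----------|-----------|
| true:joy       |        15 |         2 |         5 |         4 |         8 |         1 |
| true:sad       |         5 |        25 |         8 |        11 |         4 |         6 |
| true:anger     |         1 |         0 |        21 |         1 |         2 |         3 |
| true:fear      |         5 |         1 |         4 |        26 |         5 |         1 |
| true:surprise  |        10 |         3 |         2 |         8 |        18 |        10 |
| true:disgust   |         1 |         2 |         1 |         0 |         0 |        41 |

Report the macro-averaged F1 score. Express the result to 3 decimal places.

0.552

Per-class F1 score (2·TP/(2·TP+FP+FN)):
  joy: TP=15, FP=5+1+5+10+1=22, FN=2+5+4+8+1=20 → 30/72 = 0.4167
  sad: TP=25, FP=2+0+1+3+2=8, FN=5+8+11+4+6=34 → 50/92 = 0.5435
  anger: TP=21, FP=5+8+4+2+1=20, FN=1+0+1+2+3=7 → 42/69 = 0.6087
  fear: TP=26, FP=4+11+1+8+0=24, FN=5+1+4+5+1=16 → 52/92 = 0.5652
  surprise: TP=18, FP=8+4+2+5+0=19, FN=10+3+2+8+10=33 → 36/88 = 0.4091
  disgust: TP=41, FP=1+6+3+1+10=21, FN=1+2+1+0+0=4 → 82/107 = 0.7664
Macro-F1 score = mean = (0.4167 + 0.5435 + 0.6087 + 0.5652 + 0.4091 + 0.7664) / 6 = 0.552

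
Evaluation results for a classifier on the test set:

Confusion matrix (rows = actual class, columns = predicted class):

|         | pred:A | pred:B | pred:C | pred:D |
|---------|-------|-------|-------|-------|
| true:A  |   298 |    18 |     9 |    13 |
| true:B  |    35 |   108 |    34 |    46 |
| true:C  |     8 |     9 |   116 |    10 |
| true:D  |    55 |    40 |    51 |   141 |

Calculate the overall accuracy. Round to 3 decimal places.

Accuracy = trace / total = (298+108+116+141=663) / 991 = 663/991 = 0.669

0.669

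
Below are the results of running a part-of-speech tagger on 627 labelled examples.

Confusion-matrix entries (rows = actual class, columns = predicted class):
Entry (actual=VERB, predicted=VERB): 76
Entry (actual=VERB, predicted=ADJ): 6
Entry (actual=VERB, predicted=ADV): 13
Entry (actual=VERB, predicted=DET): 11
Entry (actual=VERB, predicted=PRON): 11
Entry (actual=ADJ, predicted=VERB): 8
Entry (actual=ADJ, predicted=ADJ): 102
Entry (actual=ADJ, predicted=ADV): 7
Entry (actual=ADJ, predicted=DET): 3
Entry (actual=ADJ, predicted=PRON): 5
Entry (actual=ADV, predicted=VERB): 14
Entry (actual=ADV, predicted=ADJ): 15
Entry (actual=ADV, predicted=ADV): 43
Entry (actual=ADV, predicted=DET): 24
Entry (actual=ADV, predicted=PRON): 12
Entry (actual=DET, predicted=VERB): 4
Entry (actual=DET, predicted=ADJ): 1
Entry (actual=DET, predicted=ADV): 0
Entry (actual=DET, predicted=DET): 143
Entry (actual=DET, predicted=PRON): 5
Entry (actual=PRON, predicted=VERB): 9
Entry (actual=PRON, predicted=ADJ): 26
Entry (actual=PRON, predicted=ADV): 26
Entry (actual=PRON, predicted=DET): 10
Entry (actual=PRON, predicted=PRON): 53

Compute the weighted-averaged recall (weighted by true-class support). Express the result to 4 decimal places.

Per-class recall (TP/(TP+FN)):
  VERB: TP=76, FN=6+13+11+11=41 → 76/117 = 0.64957
  ADJ: TP=102, FN=8+7+3+5=23 → 102/125 = 0.81600
  ADV: TP=43, FN=14+15+24+12=65 → 43/108 = 0.39815
  DET: TP=143, FN=4+1+0+5=10 → 143/153 = 0.93464
  PRON: TP=53, FN=9+26+26+10=71 → 53/124 = 0.42742
Weighted-recall = Σ (supportᵢ/N)·recallᵢ with N=627: (117/627)·0.64957 + (125/627)·0.81600 + (108/627)·0.39815 + (153/627)·0.93464 + (124/627)·0.42742 = 0.6651

0.6651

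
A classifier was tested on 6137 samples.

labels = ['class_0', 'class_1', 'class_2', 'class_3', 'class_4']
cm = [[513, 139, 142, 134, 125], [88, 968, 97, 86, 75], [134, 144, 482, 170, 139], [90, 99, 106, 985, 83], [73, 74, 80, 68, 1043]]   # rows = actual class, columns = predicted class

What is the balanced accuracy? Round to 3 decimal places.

0.635

Balanced accuracy = mean of per-class recall.
  class_0: recall = 513/1053 = 0.4872
  class_1: recall = 968/1314 = 0.7367
  class_2: recall = 482/1069 = 0.4509
  class_3: recall = 985/1363 = 0.7227
  class_4: recall = 1043/1338 = 0.7795
Mean = (0.4872 + 0.7367 + 0.4509 + 0.7227 + 0.7795) / 5 = 0.635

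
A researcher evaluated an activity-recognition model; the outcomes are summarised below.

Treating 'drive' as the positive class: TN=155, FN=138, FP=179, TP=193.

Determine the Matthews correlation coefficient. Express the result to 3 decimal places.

MCC = (TP·TN − FP·FN) / √((TP+FP)(TP+FN)(TN+FP)(TN+FN))
Numerator = 193·155 − 179·138 = 5213
Denominator = √(372·331·334·293) = √12049943784 = 109772.2359
MCC = 5213 / 109772.2359 = 0.047

0.047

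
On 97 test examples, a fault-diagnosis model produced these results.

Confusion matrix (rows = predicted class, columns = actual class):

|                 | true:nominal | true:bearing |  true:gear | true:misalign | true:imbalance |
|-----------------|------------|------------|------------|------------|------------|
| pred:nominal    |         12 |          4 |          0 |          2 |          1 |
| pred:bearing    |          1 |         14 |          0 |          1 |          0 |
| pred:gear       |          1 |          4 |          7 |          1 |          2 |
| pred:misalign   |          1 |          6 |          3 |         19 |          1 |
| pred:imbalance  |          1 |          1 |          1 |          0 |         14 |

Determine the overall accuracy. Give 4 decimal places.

Accuracy = trace / total = (12+14+7+19+14=66) / 97 = 66/97 = 0.6804

0.6804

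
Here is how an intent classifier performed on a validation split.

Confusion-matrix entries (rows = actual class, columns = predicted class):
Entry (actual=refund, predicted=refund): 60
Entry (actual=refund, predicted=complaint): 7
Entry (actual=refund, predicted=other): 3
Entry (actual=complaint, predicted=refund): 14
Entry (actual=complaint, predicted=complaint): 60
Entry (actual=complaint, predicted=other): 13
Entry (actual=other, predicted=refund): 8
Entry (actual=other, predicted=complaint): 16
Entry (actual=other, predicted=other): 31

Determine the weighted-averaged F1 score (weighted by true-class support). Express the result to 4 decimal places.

0.7080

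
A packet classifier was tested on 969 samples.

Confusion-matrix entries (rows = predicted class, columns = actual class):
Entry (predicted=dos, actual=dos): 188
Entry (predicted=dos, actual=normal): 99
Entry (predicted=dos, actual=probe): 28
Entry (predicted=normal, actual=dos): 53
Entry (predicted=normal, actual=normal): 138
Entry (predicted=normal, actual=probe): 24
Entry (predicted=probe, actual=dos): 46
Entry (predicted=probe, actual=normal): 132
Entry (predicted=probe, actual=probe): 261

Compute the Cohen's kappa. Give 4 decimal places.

Observed agreement pₒ = trace/N = 587/969 = 0.60578
Expected agreement pₑ = Σ (rowᵢ·colᵢ)/N² = (287·315 + 369·215 + 313·439)/969² = 0.32711
κ = (pₒ − pₑ)/(1 − pₑ) = (0.60578 − 0.32711)/(1 − 0.32711) = 0.4141

0.4141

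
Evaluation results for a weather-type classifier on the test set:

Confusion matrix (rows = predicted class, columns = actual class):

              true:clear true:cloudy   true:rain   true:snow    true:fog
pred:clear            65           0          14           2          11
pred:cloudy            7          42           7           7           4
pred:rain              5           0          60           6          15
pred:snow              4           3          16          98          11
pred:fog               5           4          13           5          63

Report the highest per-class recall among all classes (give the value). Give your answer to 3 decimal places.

Per-class recall (TP/(TP+FN)):
  clear: TP=65, FN=7+5+4+5=21 → 65/86 = 0.7558
  cloudy: TP=42, FN=0+0+3+4=7 → 42/49 = 0.8571
  rain: TP=60, FN=14+7+16+13=50 → 60/110 = 0.5455
  snow: TP=98, FN=2+7+6+5=20 → 98/118 = 0.8305
  fog: TP=63, FN=11+4+15+11=41 → 63/104 = 0.6058
Highest is class 'cloudy' with recall = 0.857.

0.857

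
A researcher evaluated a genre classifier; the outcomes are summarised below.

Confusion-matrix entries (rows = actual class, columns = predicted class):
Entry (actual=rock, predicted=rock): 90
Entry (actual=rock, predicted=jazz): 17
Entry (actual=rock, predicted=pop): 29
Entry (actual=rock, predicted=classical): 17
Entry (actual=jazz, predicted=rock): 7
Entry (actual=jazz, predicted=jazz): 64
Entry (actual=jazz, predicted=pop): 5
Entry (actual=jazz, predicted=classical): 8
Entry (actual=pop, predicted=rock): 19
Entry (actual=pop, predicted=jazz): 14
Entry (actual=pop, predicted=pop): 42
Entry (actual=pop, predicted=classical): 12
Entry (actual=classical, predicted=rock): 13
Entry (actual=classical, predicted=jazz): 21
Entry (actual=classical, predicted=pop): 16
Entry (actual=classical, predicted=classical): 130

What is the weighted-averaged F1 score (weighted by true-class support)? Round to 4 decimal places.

0.6490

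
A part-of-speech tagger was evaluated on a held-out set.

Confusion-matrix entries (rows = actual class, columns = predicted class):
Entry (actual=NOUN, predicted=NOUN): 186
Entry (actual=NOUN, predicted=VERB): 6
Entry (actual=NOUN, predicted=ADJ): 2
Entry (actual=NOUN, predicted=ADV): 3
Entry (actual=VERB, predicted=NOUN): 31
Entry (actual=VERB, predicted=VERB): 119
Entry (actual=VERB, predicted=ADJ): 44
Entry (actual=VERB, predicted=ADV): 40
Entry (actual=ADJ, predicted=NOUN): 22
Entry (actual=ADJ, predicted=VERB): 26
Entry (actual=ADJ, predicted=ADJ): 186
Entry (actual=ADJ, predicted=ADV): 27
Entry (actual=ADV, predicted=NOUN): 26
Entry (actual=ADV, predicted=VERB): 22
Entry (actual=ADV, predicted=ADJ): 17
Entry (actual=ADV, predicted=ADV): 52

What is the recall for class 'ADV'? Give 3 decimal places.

0.444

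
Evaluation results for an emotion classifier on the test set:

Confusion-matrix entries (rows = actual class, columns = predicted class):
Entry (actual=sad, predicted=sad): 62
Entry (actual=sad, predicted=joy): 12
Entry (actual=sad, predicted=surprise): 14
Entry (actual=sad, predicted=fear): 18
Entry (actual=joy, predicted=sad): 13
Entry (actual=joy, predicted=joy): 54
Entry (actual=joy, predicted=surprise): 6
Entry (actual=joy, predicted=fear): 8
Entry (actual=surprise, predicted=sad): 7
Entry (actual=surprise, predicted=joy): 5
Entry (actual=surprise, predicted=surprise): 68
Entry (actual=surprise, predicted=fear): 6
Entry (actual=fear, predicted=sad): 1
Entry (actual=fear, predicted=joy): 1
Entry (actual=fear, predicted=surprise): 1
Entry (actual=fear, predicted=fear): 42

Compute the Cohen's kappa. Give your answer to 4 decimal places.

0.6126

Observed agreement pₒ = trace/N = 226/318 = 0.71069
Expected agreement pₑ = Σ (rowᵢ·colᵢ)/N² = (106·83 + 81·72 + 86·89 + 45·74)/318² = 0.25329
κ = (pₒ − pₑ)/(1 − pₑ) = (0.71069 − 0.25329)/(1 − 0.25329) = 0.6126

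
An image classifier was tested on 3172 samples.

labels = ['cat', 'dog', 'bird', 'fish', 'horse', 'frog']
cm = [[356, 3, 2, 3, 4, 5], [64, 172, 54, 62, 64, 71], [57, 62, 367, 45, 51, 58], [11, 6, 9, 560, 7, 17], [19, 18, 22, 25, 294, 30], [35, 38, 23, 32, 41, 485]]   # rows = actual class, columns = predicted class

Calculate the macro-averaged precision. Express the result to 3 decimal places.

0.690

Per-class precision (TP/(TP+FP)):
  cat: TP=356, FP=64+57+11+19+35=186 → 356/542 = 0.6568
  dog: TP=172, FP=3+62+6+18+38=127 → 172/299 = 0.5753
  bird: TP=367, FP=2+54+9+22+23=110 → 367/477 = 0.7694
  fish: TP=560, FP=3+62+45+25+32=167 → 560/727 = 0.7703
  horse: TP=294, FP=4+64+51+7+41=167 → 294/461 = 0.6377
  frog: TP=485, FP=5+71+58+17+30=181 → 485/666 = 0.7282
Macro-precision = mean = (0.6568 + 0.5753 + 0.7694 + 0.7703 + 0.6377 + 0.7282) / 6 = 0.690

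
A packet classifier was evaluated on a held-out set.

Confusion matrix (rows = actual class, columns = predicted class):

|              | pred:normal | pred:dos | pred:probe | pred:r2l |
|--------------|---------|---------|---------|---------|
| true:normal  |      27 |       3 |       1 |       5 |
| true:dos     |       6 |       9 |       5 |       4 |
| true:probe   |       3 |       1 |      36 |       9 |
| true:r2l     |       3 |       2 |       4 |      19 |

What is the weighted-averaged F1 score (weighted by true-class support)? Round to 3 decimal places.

0.661

Per-class F1 score (2·TP/(2·TP+FP+FN)):
  normal: TP=27, FP=6+3+3=12, FN=3+1+5=9 → 54/75 = 0.7200
  dos: TP=9, FP=3+1+2=6, FN=6+5+4=15 → 18/39 = 0.4615
  probe: TP=36, FP=1+5+4=10, FN=3+1+9=13 → 72/95 = 0.7579
  r2l: TP=19, FP=5+4+9=18, FN=3+2+4=9 → 38/65 = 0.5846
Weighted-F1 score = Σ (supportᵢ/N)·F1 scoreᵢ with N=137: (36/137)·0.7200 + (24/137)·0.4615 + (49/137)·0.7579 + (28/137)·0.5846 = 0.661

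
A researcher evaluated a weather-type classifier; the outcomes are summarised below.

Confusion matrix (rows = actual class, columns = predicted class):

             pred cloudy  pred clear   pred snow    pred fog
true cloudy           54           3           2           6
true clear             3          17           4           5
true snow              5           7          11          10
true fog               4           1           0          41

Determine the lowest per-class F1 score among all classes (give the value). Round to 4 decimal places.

0.4400

Per-class F1 score (2·TP/(2·TP+FP+FN)):
  cloudy: TP=54, FP=3+5+4=12, FN=3+2+6=11 → 108/131 = 0.82443
  clear: TP=17, FP=3+7+1=11, FN=3+4+5=12 → 34/57 = 0.59649
  snow: TP=11, FP=2+4+0=6, FN=5+7+10=22 → 22/50 = 0.44000
  fog: TP=41, FP=6+5+10=21, FN=4+1+0=5 → 82/108 = 0.75926
Lowest is class 'snow' with F1 score = 0.4400.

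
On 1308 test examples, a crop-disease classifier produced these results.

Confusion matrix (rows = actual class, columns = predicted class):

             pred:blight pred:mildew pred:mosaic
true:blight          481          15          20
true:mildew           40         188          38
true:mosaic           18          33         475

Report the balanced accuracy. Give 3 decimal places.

0.847

Balanced accuracy = mean of per-class recall.
  blight: recall = 481/516 = 0.9322
  mildew: recall = 188/266 = 0.7068
  mosaic: recall = 475/526 = 0.9030
Mean = (0.9322 + 0.7068 + 0.9030) / 3 = 0.847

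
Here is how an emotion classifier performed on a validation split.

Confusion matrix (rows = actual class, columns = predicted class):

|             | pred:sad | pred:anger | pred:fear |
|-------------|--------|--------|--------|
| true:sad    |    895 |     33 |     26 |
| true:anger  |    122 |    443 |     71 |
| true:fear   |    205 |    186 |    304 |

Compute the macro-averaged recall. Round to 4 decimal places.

Per-class recall (TP/(TP+FN)):
  sad: TP=895, FN=33+26=59 → 895/954 = 0.93816
  anger: TP=443, FN=122+71=193 → 443/636 = 0.69654
  fear: TP=304, FN=205+186=391 → 304/695 = 0.43741
Macro-recall = mean = (0.93816 + 0.69654 + 0.43741) / 3 = 0.6907

0.6907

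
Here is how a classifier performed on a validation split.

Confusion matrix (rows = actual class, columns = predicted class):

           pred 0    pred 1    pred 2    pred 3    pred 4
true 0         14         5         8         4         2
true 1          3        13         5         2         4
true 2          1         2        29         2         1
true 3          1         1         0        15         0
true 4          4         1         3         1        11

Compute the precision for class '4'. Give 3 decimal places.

0.611

Treat '4' as positive and all other classes as negative.
precision = TP/(TP+FP).
4: TP=11, FP=2+4+1+0=7 → 11/18 = 0.6111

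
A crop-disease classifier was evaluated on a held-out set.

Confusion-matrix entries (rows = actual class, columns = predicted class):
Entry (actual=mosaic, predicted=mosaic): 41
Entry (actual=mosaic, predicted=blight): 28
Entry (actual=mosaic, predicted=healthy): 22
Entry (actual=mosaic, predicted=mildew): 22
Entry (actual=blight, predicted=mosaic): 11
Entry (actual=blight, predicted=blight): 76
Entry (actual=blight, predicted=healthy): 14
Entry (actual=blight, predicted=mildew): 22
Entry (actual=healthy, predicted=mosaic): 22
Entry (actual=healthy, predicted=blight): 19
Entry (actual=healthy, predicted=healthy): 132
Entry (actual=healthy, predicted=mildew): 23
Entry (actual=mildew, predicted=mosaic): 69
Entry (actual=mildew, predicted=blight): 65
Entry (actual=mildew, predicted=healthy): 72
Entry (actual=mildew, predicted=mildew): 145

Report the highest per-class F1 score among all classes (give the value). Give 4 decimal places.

Per-class F1 score (2·TP/(2·TP+FP+FN)):
  mosaic: TP=41, FP=11+22+69=102, FN=28+22+22=72 → 82/256 = 0.32031
  blight: TP=76, FP=28+19+65=112, FN=11+14+22=47 → 152/311 = 0.48875
  healthy: TP=132, FP=22+14+72=108, FN=22+19+23=64 → 264/436 = 0.60550
  mildew: TP=145, FP=22+22+23=67, FN=69+65+72=206 → 290/563 = 0.51510
Highest is class 'healthy' with F1 score = 0.6055.

0.6055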